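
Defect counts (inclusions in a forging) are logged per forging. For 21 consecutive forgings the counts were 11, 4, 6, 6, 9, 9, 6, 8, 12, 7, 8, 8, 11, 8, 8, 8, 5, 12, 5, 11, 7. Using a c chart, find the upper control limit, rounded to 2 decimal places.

16.56

c̄ = (11 + 4 + 6 + 6 + 9 + 9 + 6 + 8 + 12 + 7 + 8 + 8 + 11 + 8 + 8 + 8 + 5 + 12 + 5 + 11 + 7) / 21 = 169 / 21 = 8.0476
UCL = c̄ + 3√c̄ = 8.0476 + 3 × √8.0476 = 8.0476 + 3 × 2.8368 = 16.5581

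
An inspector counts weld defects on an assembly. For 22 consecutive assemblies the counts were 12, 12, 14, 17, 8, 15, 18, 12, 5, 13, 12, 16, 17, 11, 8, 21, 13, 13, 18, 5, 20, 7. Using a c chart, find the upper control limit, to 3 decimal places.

c̄ = (12 + 12 + 14 + 17 + 8 + 15 + 18 + 12 + 5 + 13 + 12 + 16 + 17 + 11 + 8 + 21 + 13 + 13 + 18 + 5 + 20 + 7) / 22 = 287 / 22 = 13.0455
UCL = c̄ + 3√c̄ = 13.0455 + 3 × √13.0455 = 13.0455 + 3 × 3.6118 = 23.8810

23.881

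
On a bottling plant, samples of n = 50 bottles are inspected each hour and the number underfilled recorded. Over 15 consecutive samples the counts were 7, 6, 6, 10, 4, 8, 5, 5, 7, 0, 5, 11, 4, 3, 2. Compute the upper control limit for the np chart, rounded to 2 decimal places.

p̄ = Σdᵢ / (k·n) = 83 / (15 × 50) = 0.11067
UCL = np̄ + 3·√(np̄(1−p̄)) = 5.5333 + 3 × √(5.5333×0.88933) = 5.5333 + 3 × 2.2183 = 12.1883

12.19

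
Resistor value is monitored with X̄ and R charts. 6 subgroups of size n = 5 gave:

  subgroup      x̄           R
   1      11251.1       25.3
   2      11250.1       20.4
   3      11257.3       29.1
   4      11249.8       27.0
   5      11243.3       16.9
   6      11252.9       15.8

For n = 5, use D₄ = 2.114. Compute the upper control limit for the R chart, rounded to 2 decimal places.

47.39

R̄ = (25.3 + 20.4 + 29.1 + 27.0 + 16.9 + 15.8) / 6 = 134.5000 / 6 = 22.4167
UCL_R = D₄·R̄ = 2.114 × 22.4167 = 47.3888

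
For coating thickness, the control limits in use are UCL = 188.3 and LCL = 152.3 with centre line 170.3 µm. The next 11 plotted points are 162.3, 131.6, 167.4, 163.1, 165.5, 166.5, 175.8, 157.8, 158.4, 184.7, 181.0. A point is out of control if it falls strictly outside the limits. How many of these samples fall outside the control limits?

1

Compare each point to [152.3, 188.3]: sample 2 = 131.6 < LCL.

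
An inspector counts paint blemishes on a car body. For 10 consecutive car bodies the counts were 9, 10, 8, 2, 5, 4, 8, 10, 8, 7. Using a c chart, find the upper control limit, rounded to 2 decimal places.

15.09

c̄ = (9 + 10 + 8 + 2 + 5 + 4 + 8 + 10 + 8 + 7) / 10 = 71 / 10 = 7.1000
UCL = c̄ + 3√c̄ = 7.1000 + 3 × √7.1000 = 7.1000 + 3 × 2.6646 = 15.0937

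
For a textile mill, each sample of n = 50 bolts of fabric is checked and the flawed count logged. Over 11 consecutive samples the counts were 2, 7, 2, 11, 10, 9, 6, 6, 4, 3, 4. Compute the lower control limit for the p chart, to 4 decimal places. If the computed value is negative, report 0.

p̄ = Σdᵢ / (k·n) = 64 / (11 × 50) = 0.11636
LCL = p̄ − 3·√(p̄(1−p̄)/n) = 0.11636 − 3 × 0.04535 = -0.01968 → 0 (negative, so LCL = 0)

0.0000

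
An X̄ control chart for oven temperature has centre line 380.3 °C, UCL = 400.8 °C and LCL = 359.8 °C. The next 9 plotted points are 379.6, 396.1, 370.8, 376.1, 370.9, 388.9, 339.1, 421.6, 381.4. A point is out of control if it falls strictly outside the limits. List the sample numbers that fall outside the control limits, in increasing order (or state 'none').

7, 8

Compare each point to [359.8, 400.8]: sample 7 = 339.1 < LCL; sample 8 = 421.6 > UCL.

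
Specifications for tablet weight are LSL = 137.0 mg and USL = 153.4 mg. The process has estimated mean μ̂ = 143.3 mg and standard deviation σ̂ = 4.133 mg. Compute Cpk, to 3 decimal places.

Cpu = (USL − μ̂) / (3σ̂) = (153.4 − 143.3) / (3 × 4.133) = 0.8146; Cpl = (μ̂ − LSL) / (3σ̂) = (143.3 − 137.0) / (3 × 4.133) = 0.5081; Cpk = min(Cpu, Cpl) = 0.5081

0.508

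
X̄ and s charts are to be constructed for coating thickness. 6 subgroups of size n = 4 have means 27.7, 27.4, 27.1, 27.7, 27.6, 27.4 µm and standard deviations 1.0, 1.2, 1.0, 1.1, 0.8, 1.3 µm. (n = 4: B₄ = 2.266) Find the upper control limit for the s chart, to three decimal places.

2.417

s̄ = (1.0 + 1.2 + 1.0 + 1.1 + 0.8 + 1.3) / 6 = 1.0667
UCL_s = B₄·s̄ = 2.266 × 1.0667 = 2.4171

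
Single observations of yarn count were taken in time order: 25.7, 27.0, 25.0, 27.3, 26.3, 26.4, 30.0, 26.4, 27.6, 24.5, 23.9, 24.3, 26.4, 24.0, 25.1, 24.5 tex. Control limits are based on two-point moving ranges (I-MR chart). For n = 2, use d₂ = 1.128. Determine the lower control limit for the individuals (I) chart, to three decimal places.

21.396

X̄ = (25.7 + 27.0 + 25.0 + 27.3 + 26.3 + 26.4 + 30.0 + 26.4 + 27.6 + 24.5 + 23.9 + 24.3 + 26.4 + 24.0 + 25.1 + 24.5) / 16 = 25.9000
Moving ranges: 1.3, 2.0, 2.3, 1.0, 0.1, 3.6, 3.6, 1.2, 3.1, 0.6, 0.4, 2.1, 2.4, 1.1, 0.6; M̄R̄ = 25.4000 / 15 = 1.6933
LCL = X̄ − 3·M̄R̄/d₂ = 25.9000 − 3 × 1.6933 / 1.128 = 21.3965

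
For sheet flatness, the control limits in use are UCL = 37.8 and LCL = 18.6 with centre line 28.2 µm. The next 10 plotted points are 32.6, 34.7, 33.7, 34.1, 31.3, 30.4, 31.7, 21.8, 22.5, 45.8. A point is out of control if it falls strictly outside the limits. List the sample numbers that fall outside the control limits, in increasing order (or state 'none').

Compare each point to [18.6, 37.8]: sample 10 = 45.8 > UCL.

10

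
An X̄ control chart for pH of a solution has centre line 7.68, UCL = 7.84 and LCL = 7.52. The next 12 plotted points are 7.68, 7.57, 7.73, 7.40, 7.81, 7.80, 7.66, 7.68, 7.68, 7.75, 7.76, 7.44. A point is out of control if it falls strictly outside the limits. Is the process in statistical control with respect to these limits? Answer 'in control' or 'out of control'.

Compare each point to [7.52, 7.84]: sample 4 = 7.40 < LCL; sample 12 = 7.44 < LCL.

out of control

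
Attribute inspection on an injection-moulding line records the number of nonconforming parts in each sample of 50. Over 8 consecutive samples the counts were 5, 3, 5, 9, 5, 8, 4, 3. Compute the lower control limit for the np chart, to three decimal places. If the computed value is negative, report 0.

p̄ = Σdᵢ / (k·n) = 42 / (8 × 50) = 0.10500
LCL = np̄ − 3·√(np̄(1−p̄)) = 5.2500 − 3 × 2.1677 = -1.2530 → 0 (negative, so LCL = 0)

0.000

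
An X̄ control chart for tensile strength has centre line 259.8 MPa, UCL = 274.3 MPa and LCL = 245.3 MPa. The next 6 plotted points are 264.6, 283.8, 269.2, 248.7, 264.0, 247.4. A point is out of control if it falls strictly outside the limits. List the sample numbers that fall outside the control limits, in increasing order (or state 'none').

Compare each point to [245.3, 274.3]: sample 2 = 283.8 > UCL.

2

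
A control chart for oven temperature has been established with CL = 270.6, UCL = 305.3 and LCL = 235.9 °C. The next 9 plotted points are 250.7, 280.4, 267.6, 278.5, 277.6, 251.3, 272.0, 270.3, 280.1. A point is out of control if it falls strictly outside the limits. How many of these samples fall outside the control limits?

0

All 9 points lie within [235.9, 305.3].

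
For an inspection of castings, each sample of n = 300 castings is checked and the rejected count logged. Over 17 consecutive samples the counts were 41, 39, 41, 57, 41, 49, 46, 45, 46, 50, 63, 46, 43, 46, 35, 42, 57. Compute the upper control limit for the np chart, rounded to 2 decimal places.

p̄ = Σdᵢ / (k·n) = 787 / (17 × 300) = 0.15431
UCL = np̄ + 3·√(np̄(1−p̄)) = 46.2941 + 3 × √(46.2941×0.84569) = 46.2941 + 3 × 6.2570 = 65.0652

65.07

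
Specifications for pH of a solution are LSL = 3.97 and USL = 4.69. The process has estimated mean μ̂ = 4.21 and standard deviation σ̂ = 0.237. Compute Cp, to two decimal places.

Cp = (USL − LSL) / (6σ̂) = (4.69 − 3.97) / (6 × 0.237) = 0.7200 / 1.4220 = 0.5063

0.51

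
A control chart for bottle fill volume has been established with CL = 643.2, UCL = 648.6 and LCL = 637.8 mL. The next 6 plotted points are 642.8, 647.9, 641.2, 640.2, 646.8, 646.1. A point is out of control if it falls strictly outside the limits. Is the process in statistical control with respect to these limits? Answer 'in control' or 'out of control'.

in control

All 6 points lie within [637.8, 648.6].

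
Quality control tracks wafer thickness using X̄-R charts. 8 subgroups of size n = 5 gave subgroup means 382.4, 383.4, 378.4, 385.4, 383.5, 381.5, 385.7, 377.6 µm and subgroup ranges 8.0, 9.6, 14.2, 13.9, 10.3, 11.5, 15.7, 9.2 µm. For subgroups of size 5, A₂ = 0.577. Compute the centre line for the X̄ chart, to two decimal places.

382.24

X̄̄ = (382.4 + 383.4 + 378.4 + 385.4 + 383.5 + 381.5 + 385.7 + 377.6) / 8 = 3057.9000 / 8 = 382.2375
CL = X̄̄ = 382.2375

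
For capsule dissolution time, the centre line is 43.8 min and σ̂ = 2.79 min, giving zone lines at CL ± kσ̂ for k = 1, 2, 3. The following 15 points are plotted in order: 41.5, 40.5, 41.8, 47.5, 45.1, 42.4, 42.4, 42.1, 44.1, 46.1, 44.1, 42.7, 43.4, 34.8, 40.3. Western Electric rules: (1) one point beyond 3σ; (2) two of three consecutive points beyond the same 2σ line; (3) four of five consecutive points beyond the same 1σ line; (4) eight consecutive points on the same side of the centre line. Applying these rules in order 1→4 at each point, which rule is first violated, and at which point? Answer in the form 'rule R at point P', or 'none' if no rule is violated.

Zone of each point (C = within 1σ̂, B = 1σ̂–2σ̂, A = 2σ̂–3σ̂, * = beyond 3σ̂; sign = side of CL): 1:-C, 2:-B, 3:-C, 4:+B, 5:+C, 6:-C, 7:-C, 8:-C, 9:+C, 10:+C, 11:+C, 12:-C, 13:-C, 14:-*, 15:-B
Rule 1 (one point beyond the 3σ limits) is satisfied at point 14.

rule 1 at point 14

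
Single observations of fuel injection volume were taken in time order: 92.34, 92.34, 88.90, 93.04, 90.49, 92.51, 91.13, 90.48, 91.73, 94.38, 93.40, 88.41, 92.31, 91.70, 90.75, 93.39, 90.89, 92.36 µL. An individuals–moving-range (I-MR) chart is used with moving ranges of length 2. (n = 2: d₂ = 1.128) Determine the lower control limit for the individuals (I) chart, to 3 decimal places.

X̄ = (92.34 + 92.34 + 88.90 + 93.04 + 90.49 + 92.51 + 91.13 + 90.48 + 91.73 + 94.38 + 93.40 + 88.41 + 92.31 + 91.70 + 90.75 + 93.39 + 90.89 + 92.36) / 18 = 91.6972
Moving ranges: 0.00, 3.44, 4.14, 2.55, 2.02, 1.38, 0.65, 1.25, 2.65, 0.98, 4.99, 3.90, 0.61, 0.95, 2.64, 2.50, 1.47; M̄R̄ = 36.1200 / 17 = 2.1247
LCL = X̄ − 3·M̄R̄/d₂ = 91.6972 − 3 × 2.1247 / 1.128 = 86.0464

86.046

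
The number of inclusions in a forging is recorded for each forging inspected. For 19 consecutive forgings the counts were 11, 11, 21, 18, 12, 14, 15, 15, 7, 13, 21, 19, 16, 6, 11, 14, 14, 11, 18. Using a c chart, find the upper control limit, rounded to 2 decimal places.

c̄ = (11 + 11 + 21 + 18 + 12 + 14 + 15 + 15 + 7 + 13 + 21 + 19 + 16 + 6 + 11 + 14 + 14 + 11 + 18) / 19 = 267 / 19 = 14.0526
UCL = c̄ + 3√c̄ = 14.0526 + 3 × √14.0526 = 14.0526 + 3 × 3.7487 = 25.2987

25.30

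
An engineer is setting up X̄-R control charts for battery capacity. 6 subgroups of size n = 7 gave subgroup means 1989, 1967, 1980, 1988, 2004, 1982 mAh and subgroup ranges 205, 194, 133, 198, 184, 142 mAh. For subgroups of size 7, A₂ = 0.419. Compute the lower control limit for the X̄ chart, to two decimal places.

X̄̄ = (1989 + 1967 + 1980 + 1988 + 2004 + 1982) / 6 = 11910.0000 / 6 = 1985.0000
R̄ = (205 + 194 + 133 + 198 + 184 + 142) / 6 = 1056.0000 / 6 = 176.0000
LCL = X̄̄ − A₂·R̄ = 1985.0000 − 0.419 × 176.0000 = 1911.2560

1911.26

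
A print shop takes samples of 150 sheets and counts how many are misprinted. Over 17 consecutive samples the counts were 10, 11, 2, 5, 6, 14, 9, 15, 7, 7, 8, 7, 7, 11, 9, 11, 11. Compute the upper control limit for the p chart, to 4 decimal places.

0.1165

p̄ = Σdᵢ / (k·n) = 150 / (17 × 150) = 0.05882
UCL = p̄ + 3·√(p̄(1−p̄)/n) = 0.05882 + 3 × √(0.05882×0.94118/150) = 0.05882 + 3 × 0.01921 = 0.11646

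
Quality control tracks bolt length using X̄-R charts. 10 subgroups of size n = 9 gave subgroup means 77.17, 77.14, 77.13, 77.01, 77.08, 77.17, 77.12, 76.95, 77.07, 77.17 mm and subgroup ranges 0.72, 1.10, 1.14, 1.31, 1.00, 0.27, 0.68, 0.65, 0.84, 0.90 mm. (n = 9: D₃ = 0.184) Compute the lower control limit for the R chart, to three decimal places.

0.158

R̄ = (0.72 + 1.10 + 1.14 + 1.31 + 1.00 + 0.27 + 0.68 + 0.65 + 0.84 + 0.90) / 10 = 8.6100 / 10 = 0.8610
LCL_R = D₃·R̄ = 0.184 × 0.8610 = 0.1584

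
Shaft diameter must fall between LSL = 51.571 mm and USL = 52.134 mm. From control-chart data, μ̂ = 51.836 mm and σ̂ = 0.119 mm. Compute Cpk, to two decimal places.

0.74

Cpu = (USL − μ̂) / (3σ̂) = (52.134 − 51.836) / (3 × 0.119) = 0.8347; Cpl = (μ̂ − LSL) / (3σ̂) = (51.836 − 51.571) / (3 × 0.119) = 0.7423; Cpk = min(Cpu, Cpl) = 0.7423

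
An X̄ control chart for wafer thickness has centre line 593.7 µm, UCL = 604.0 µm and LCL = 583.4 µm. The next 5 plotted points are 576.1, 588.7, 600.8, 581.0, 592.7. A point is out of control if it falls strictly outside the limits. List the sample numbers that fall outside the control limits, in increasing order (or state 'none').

1, 4

Compare each point to [583.4, 604.0]: sample 1 = 576.1 < LCL; sample 4 = 581.0 < LCL.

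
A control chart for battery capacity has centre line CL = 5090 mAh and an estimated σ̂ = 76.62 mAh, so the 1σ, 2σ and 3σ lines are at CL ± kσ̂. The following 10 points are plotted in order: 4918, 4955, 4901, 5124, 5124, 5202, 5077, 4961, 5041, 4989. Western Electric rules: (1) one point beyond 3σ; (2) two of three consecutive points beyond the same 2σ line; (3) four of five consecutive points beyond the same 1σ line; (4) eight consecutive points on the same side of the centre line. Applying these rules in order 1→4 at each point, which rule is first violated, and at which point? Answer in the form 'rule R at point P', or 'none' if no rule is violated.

Zone of each point (C = within 1σ̂, B = 1σ̂–2σ̂, A = 2σ̂–3σ̂, * = beyond 3σ̂; sign = side of CL): 1:-A, 2:-B, 3:-A, 4:+C, 5:+C, 6:+B, 7:-C, 8:-B, 9:-C, 10:-B
Rule 2 (two of three consecutive points beyond the same 2σ limit) is satisfied at point 3.

rule 2 at point 3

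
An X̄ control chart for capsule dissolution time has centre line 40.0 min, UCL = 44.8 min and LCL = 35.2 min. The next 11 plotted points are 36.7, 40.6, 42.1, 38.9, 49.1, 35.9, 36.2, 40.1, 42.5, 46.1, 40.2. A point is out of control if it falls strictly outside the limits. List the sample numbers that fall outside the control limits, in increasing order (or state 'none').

Compare each point to [35.2, 44.8]: sample 5 = 49.1 > UCL; sample 10 = 46.1 > UCL.

5, 10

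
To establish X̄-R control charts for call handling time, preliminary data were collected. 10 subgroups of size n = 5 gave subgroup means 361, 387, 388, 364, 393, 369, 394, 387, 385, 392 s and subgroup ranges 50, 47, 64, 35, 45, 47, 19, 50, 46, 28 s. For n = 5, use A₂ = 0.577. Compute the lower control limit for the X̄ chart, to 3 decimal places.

357.131

X̄̄ = (361 + 387 + 388 + 364 + 393 + 369 + 394 + 387 + 385 + 392) / 10 = 3820.0000 / 10 = 382.0000
R̄ = (50 + 47 + 64 + 35 + 45 + 47 + 19 + 50 + 46 + 28) / 10 = 431.0000 / 10 = 43.1000
LCL = X̄̄ − A₂·R̄ = 382.0000 − 0.577 × 43.1000 = 357.1313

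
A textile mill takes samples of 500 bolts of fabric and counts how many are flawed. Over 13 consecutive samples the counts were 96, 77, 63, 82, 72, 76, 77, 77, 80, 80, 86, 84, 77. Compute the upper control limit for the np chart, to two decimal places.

p̄ = Σdᵢ / (k·n) = 1027 / (13 × 500) = 0.15800
UCL = np̄ + 3·√(np̄(1−p̄)) = 79.0000 + 3 × √(79.0000×0.84200) = 79.0000 + 3 × 8.1559 = 103.4676

103.47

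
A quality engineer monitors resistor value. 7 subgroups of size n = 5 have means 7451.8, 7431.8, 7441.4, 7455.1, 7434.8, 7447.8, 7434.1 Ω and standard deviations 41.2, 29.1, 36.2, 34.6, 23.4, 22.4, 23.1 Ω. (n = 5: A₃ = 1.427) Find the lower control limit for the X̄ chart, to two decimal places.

7399.59

X̄̄ = (7451.8 + 7431.8 + 7441.4 + 7455.1 + 7434.8 + 7447.8 + 7434.1) / 7 = 7442.4000
s̄ = (41.2 + 29.1 + 36.2 + 34.6 + 23.4 + 22.4 + 23.1) / 7 = 30.0000
LCL = X̄̄ − A₃·s̄ = 7442.4000 − 1.427 × 30.0000 = 7399.5900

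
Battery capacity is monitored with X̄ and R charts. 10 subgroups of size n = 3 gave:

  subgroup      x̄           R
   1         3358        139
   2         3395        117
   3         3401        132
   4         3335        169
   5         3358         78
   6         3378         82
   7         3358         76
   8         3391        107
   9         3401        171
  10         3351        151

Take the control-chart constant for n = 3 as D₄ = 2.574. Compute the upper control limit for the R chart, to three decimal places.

R̄ = (139 + 117 + 132 + 169 + 78 + 82 + 76 + 107 + 171 + 151) / 10 = 1222.0000 / 10 = 122.2000
UCL_R = D₄·R̄ = 2.574 × 122.2000 = 314.5428

314.543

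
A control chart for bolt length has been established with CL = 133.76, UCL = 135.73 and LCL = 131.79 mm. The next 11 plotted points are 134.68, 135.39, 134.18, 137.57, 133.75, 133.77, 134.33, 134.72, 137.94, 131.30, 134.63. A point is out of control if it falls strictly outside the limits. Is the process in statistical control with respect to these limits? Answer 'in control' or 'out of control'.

out of control

Compare each point to [131.79, 135.73]: sample 4 = 137.57 > UCL; sample 9 = 137.94 > UCL; sample 10 = 131.30 < LCL.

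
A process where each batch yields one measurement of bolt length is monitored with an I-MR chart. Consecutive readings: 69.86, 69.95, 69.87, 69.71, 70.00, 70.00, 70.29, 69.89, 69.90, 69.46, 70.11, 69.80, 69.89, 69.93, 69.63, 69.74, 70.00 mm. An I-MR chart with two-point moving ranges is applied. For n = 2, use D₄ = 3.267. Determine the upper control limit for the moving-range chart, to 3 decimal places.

0.719

Moving ranges: 0.09, 0.08, 0.16, 0.29, 0.00, 0.29, 0.40, 0.01, 0.44, 0.65, 0.31, 0.09, 0.04, 0.30, 0.11, 0.26; M̄R̄ = 3.5200 / 16 = 0.2200
UCL_MR = D₄·M̄R̄ = 3.267 × 0.2200 = 0.7187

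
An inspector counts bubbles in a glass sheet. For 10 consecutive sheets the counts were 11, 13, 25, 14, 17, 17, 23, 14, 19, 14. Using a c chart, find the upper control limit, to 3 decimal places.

c̄ = (11 + 13 + 25 + 14 + 17 + 17 + 23 + 14 + 19 + 14) / 10 = 167 / 10 = 16.7000
UCL = c̄ + 3√c̄ = 16.7000 + 3 × √16.7000 = 16.7000 + 3 × 4.0866 = 28.9597

28.960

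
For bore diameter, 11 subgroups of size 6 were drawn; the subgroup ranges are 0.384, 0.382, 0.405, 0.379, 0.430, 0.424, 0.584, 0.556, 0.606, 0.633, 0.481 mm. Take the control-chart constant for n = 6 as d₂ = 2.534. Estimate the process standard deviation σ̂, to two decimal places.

R̄ = (0.384 + 0.382 + 0.405 + 0.379 + 0.430 + 0.424 + 0.584 + 0.556 + 0.606 + 0.633 + 0.481) / 11 = 0.4785
σ̂ = R̄ / d₂ = 0.4785 / 2.534 = 0.1888

0.19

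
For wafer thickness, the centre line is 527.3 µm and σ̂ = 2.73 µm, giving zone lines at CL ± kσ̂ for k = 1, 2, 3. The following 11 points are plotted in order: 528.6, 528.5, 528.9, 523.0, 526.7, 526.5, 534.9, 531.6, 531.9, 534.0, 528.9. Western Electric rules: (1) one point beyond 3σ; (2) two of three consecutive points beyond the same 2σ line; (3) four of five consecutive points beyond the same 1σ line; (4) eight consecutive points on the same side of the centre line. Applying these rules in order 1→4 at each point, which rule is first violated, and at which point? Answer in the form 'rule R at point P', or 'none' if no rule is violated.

Zone of each point (C = within 1σ̂, B = 1σ̂–2σ̂, A = 2σ̂–3σ̂, * = beyond 3σ̂; sign = side of CL): 1:+C, 2:+C, 3:+C, 4:-B, 5:-C, 6:-C, 7:+A, 8:+B, 9:+B, 10:+A, 11:+C
Rule 3 (four of five consecutive points beyond the same 1σ limit) is satisfied at point 10.

rule 3 at point 10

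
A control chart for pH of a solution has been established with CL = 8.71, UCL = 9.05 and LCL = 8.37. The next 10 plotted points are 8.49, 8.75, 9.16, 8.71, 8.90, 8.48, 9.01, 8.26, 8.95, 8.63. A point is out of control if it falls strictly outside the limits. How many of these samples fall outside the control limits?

Compare each point to [8.37, 9.05]: sample 3 = 9.16 > UCL; sample 8 = 8.26 < LCL.

2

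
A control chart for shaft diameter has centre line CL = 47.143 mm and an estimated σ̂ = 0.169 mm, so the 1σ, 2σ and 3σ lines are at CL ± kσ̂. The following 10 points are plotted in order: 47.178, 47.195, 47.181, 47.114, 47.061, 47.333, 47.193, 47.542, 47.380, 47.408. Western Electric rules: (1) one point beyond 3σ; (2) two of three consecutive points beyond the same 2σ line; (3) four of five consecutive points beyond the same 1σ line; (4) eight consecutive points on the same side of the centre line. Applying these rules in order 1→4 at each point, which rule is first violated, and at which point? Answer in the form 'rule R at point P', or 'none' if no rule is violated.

rule 3 at point 10

Zone of each point (C = within 1σ̂, B = 1σ̂–2σ̂, A = 2σ̂–3σ̂, * = beyond 3σ̂; sign = side of CL): 1:+C, 2:+C, 3:+C, 4:-C, 5:-C, 6:+B, 7:+C, 8:+A, 9:+B, 10:+B
Rule 3 (four of five consecutive points beyond the same 1σ limit) is satisfied at point 10.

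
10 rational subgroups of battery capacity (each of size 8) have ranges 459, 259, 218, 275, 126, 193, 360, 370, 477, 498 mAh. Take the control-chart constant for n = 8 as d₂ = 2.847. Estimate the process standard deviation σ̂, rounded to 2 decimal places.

R̄ = (459 + 259 + 218 + 275 + 126 + 193 + 360 + 370 + 477 + 498) / 10 = 323.5000
σ̂ = R̄ / d₂ = 323.5000 / 2.847 = 113.6284

113.63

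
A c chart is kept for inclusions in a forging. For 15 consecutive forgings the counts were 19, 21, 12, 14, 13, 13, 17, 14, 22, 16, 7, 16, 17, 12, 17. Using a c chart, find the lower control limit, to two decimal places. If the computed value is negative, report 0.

3.59

c̄ = (19 + 21 + 12 + 14 + 13 + 13 + 17 + 14 + 22 + 16 + 7 + 16 + 17 + 12 + 17) / 15 = 230 / 15 = 15.3333
LCL = c̄ − 3√c̄ = 15.3333 − 3 × 3.9158 = 3.5860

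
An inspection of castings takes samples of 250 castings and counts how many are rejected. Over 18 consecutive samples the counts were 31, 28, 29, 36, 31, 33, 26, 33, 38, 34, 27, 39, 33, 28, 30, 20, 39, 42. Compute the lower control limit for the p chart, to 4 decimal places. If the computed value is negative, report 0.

p̄ = Σdᵢ / (k·n) = 577 / (18 × 250) = 0.12822
LCL = p̄ − 3·√(p̄(1−p̄)/n) = 0.12822 − 3 × 0.02115 = 0.06479

0.0648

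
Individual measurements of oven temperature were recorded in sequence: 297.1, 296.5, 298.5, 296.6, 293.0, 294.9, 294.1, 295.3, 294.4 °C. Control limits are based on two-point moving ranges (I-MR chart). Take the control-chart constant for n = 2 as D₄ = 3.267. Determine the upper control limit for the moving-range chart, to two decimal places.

Moving ranges: 0.6, 2.0, 1.9, 3.6, 1.9, 0.8, 1.2, 0.9; M̄R̄ = 12.9000 / 8 = 1.6125
UCL_MR = D₄·M̄R̄ = 3.267 × 1.6125 = 5.2680

5.27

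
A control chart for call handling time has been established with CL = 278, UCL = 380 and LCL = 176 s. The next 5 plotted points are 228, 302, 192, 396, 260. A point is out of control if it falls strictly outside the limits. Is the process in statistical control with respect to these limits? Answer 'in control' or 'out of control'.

out of control

Compare each point to [176, 380]: sample 4 = 396 > UCL.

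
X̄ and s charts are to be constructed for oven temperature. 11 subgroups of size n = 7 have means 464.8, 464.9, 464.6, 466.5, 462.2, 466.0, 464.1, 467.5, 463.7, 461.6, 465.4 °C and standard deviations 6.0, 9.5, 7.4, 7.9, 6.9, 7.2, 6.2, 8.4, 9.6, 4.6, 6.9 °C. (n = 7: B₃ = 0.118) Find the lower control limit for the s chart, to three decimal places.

s̄ = (6.0 + 9.5 + 7.4 + 7.9 + 6.9 + 7.2 + 6.2 + 8.4 + 9.6 + 4.6 + 6.9) / 11 = 7.3273
LCL_s = B₃·s̄ = 0.118 × 7.3273 = 0.8646

0.865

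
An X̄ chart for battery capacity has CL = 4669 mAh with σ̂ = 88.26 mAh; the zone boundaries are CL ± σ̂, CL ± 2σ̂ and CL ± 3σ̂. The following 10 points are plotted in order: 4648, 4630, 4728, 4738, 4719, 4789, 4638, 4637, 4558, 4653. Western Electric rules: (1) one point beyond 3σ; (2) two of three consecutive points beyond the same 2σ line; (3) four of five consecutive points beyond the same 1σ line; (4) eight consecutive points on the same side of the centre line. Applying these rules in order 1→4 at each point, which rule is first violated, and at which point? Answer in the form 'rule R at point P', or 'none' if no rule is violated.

Zone of each point (C = within 1σ̂, B = 1σ̂–2σ̂, A = 2σ̂–3σ̂, * = beyond 3σ̂; sign = side of CL): 1:-C, 2:-C, 3:+C, 4:+C, 5:+C, 6:+B, 7:-C, 8:-C, 9:-B, 10:-C
No rule fires across all 10 points.

none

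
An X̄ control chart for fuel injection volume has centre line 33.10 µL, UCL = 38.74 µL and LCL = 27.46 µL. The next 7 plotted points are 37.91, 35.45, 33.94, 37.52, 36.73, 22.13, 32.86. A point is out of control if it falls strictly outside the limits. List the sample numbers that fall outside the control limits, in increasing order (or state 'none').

6

Compare each point to [27.46, 38.74]: sample 6 = 22.13 < LCL.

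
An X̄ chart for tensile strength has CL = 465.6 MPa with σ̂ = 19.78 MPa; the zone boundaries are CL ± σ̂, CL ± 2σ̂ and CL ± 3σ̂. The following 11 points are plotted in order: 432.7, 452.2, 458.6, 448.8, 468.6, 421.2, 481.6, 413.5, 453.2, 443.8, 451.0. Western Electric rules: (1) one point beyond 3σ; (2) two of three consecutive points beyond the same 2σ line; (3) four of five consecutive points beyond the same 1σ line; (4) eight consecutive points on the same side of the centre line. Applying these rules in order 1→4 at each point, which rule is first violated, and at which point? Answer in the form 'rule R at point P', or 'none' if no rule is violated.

rule 2 at point 8

Zone of each point (C = within 1σ̂, B = 1σ̂–2σ̂, A = 2σ̂–3σ̂, * = beyond 3σ̂; sign = side of CL): 1:-B, 2:-C, 3:-C, 4:-C, 5:+C, 6:-A, 7:+C, 8:-A, 9:-C, 10:-B, 11:-C
Rule 2 (two of three consecutive points beyond the same 2σ limit) is satisfied at point 8.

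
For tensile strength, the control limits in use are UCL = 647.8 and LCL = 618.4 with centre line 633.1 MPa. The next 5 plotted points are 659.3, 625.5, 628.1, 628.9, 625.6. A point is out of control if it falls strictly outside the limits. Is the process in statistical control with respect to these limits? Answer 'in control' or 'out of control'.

Compare each point to [618.4, 647.8]: sample 1 = 659.3 > UCL.

out of control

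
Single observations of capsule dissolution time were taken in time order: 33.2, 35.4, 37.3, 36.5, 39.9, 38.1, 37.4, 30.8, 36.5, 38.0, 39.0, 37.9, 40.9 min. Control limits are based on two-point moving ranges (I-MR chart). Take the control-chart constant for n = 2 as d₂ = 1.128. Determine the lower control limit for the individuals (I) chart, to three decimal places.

30.410

X̄ = (33.2 + 35.4 + 37.3 + 36.5 + 39.9 + 38.1 + 37.4 + 30.8 + 36.5 + 38.0 + 39.0 + 37.9 + 40.9) / 13 = 36.9923
Moving ranges: 2.2, 1.9, 0.8, 3.4, 1.8, 0.7, 6.6, 5.7, 1.5, 1.0, 1.1, 3.0; M̄R̄ = 29.7000 / 12 = 2.4750
LCL = X̄ − 3·M̄R̄/d₂ = 36.9923 − 3 × 2.4750 / 1.128 = 30.4099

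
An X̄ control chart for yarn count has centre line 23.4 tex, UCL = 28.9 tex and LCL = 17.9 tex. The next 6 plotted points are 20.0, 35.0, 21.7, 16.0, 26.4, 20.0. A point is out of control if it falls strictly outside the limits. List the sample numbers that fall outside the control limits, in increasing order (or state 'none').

Compare each point to [17.9, 28.9]: sample 2 = 35.0 > UCL; sample 4 = 16.0 < LCL.

2, 4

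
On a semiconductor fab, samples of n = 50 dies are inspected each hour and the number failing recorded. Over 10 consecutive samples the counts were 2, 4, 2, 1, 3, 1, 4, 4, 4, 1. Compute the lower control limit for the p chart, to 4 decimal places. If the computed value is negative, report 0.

p̄ = Σdᵢ / (k·n) = 26 / (10 × 50) = 0.05200
LCL = p̄ − 3·√(p̄(1−p̄)/n) = 0.05200 − 3 × 0.03140 = -0.04220 → 0 (negative, so LCL = 0)

0.0000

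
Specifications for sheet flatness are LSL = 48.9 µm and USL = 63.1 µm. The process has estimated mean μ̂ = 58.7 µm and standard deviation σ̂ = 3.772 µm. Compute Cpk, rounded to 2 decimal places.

Cpu = (USL − μ̂) / (3σ̂) = (63.1 − 58.7) / (3 × 3.772) = 0.3888; Cpl = (μ̂ − LSL) / (3σ̂) = (58.7 − 48.9) / (3 × 3.772) = 0.8660; Cpk = min(Cpu, Cpl) = 0.3888

0.39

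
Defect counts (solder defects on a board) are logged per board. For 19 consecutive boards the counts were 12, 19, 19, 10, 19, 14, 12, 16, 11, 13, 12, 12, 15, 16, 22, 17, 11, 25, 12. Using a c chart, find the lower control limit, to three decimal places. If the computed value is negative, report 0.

3.446

c̄ = (12 + 19 + 19 + 10 + 19 + 14 + 12 + 16 + 11 + 13 + 12 + 12 + 15 + 16 + 22 + 17 + 11 + 25 + 12) / 19 = 287 / 19 = 15.1053
LCL = c̄ − 3√c̄ = 15.1053 − 3 × 3.8865 = 3.4456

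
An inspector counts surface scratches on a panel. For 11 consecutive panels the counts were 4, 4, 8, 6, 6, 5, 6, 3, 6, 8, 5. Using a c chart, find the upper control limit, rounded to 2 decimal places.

c̄ = (4 + 4 + 8 + 6 + 6 + 5 + 6 + 3 + 6 + 8 + 5) / 11 = 61 / 11 = 5.5455
UCL = c̄ + 3√c̄ = 5.5455 + 3 × √5.5455 = 5.5455 + 3 × 2.3549 = 12.6101

12.61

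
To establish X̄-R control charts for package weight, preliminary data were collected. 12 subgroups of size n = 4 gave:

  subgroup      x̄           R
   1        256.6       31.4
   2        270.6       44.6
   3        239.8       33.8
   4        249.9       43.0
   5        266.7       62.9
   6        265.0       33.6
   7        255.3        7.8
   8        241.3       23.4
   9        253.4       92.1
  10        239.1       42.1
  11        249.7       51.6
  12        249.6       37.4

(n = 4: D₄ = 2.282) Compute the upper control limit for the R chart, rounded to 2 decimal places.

95.79

R̄ = (31.4 + 44.6 + 33.8 + 43.0 + 62.9 + 33.6 + 7.8 + 23.4 + 92.1 + 42.1 + 51.6 + 37.4) / 12 = 503.7000 / 12 = 41.9750
UCL_R = D₄·R̄ = 2.282 × 41.9750 = 95.7870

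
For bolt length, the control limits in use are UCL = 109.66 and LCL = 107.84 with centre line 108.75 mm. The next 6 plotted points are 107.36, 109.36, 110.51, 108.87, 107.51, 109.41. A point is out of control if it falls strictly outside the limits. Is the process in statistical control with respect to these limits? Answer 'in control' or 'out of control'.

Compare each point to [107.84, 109.66]: sample 1 = 107.36 < LCL; sample 3 = 110.51 > UCL; sample 5 = 107.51 < LCL.

out of control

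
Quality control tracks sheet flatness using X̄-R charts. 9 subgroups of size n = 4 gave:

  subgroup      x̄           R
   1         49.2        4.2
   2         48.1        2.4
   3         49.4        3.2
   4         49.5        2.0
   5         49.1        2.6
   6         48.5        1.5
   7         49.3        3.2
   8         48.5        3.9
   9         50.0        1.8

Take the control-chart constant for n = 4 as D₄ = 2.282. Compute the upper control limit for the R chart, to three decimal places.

R̄ = (4.2 + 2.4 + 3.2 + 2.0 + 2.6 + 1.5 + 3.2 + 3.9 + 1.8) / 9 = 24.8000 / 9 = 2.7556
UCL_R = D₄·R̄ = 2.282 × 2.7556 = 6.2882

6.288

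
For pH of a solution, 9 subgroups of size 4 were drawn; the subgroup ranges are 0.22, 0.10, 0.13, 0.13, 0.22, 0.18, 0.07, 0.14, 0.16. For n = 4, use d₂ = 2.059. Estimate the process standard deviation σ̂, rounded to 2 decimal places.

0.07

R̄ = (0.22 + 0.10 + 0.13 + 0.13 + 0.22 + 0.18 + 0.07 + 0.14 + 0.16) / 9 = 0.1500
σ̂ = R̄ / d₂ = 0.1500 / 2.059 = 0.0729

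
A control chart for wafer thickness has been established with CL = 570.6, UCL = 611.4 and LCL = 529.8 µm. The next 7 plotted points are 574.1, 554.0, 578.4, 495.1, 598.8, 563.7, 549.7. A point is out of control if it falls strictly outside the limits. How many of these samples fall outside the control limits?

Compare each point to [529.8, 611.4]: sample 4 = 495.1 < LCL.

1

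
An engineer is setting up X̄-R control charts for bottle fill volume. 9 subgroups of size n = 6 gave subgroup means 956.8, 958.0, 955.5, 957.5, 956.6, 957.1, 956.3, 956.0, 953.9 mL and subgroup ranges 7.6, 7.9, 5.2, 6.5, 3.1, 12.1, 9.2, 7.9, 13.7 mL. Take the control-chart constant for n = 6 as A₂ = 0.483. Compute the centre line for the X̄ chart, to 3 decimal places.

X̄̄ = (956.8 + 958.0 + 955.5 + 957.5 + 956.6 + 957.1 + 956.3 + 956.0 + 953.9) / 9 = 8607.7000 / 9 = 956.4111
CL = X̄̄ = 956.4111

956.411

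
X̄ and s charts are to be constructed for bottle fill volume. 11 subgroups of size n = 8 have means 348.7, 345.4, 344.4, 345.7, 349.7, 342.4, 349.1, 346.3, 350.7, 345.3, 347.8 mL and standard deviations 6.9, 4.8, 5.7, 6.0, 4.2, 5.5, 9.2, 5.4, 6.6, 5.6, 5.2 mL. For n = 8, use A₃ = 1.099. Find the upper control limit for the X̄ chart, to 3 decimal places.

X̄̄ = (348.7 + 345.4 + 344.4 + 345.7 + 349.7 + 342.4 + 349.1 + 346.3 + 350.7 + 345.3 + 347.8) / 11 = 346.8636
s̄ = (6.9 + 4.8 + 5.7 + 6.0 + 4.2 + 5.5 + 9.2 + 5.4 + 6.6 + 5.6 + 5.2) / 11 = 5.9182
UCL = X̄̄ + A₃·s̄ = 346.8636 + 1.099 × 5.9182 = 353.3677

353.368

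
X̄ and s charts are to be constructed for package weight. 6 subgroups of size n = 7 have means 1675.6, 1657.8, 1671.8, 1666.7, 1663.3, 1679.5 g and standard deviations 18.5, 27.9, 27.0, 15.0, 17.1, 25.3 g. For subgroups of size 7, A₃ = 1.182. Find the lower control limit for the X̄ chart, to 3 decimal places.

1643.349

X̄̄ = (1675.6 + 1657.8 + 1671.8 + 1666.7 + 1663.3 + 1679.5) / 6 = 1669.1167
s̄ = (18.5 + 27.9 + 27.0 + 15.0 + 17.1 + 25.3) / 6 = 21.8000
LCL = X̄̄ − A₃·s̄ = 1669.1167 − 1.182 × 21.8000 = 1643.3491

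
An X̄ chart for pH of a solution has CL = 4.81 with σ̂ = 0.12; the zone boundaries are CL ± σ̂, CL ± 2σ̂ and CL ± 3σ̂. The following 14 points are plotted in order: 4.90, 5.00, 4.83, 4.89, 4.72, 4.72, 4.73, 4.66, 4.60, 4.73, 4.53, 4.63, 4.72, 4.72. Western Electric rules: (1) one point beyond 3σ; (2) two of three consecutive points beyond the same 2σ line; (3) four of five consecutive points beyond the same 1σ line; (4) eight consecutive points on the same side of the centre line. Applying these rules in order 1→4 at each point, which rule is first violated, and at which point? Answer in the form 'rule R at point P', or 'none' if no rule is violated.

rule 3 at point 12

Zone of each point (C = within 1σ̂, B = 1σ̂–2σ̂, A = 2σ̂–3σ̂, * = beyond 3σ̂; sign = side of CL): 1:+C, 2:+B, 3:+C, 4:+C, 5:-C, 6:-C, 7:-C, 8:-B, 9:-B, 10:-C, 11:-A, 12:-B, 13:-C, 14:-C
Rule 3 (four of five consecutive points beyond the same 1σ limit) is satisfied at point 12.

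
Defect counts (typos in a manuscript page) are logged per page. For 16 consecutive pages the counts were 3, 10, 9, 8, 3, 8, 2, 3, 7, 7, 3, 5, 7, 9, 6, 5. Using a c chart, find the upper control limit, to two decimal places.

c̄ = (3 + 10 + 9 + 8 + 3 + 8 + 2 + 3 + 7 + 7 + 3 + 5 + 7 + 9 + 6 + 5) / 16 = 95 / 16 = 5.9375
UCL = c̄ + 3√c̄ = 5.9375 + 3 × √5.9375 = 5.9375 + 3 × 2.4367 = 13.2476

13.25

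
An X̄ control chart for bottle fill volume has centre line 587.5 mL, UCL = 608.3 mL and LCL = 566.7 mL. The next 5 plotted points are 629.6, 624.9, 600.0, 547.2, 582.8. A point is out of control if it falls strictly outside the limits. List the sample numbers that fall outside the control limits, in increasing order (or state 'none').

1, 2, 4

Compare each point to [566.7, 608.3]: sample 1 = 629.6 > UCL; sample 2 = 624.9 > UCL; sample 4 = 547.2 < LCL.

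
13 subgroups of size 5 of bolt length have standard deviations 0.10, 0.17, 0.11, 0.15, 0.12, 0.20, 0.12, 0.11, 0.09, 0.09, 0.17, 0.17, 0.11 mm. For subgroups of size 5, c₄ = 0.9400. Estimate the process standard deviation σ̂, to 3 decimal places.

s̄ = (0.10 + 0.17 + 0.11 + 0.15 + 0.12 + 0.20 + 0.12 + 0.11 + 0.09 + 0.09 + 0.17 + 0.17 + 0.11) / 13 = 0.1315
σ̂ = s̄ / c₄ = 0.1315 / 0.9400 = 0.1399

0.140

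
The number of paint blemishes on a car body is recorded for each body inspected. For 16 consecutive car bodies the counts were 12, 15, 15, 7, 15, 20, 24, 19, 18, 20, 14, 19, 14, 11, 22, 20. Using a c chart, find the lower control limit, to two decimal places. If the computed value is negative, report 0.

4.35

c̄ = (12 + 15 + 15 + 7 + 15 + 20 + 24 + 19 + 18 + 20 + 14 + 19 + 14 + 11 + 22 + 20) / 16 = 265 / 16 = 16.5625
LCL = c̄ − 3√c̄ = 16.5625 − 3 × 4.0697 = 4.3534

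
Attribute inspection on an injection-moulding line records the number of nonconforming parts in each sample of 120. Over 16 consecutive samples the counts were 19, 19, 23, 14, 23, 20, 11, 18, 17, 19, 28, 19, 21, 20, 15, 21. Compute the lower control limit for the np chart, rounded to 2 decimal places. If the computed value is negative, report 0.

7.14

p̄ = Σdᵢ / (k·n) = 307 / (16 × 120) = 0.15990
LCL = np̄ − 3·√(np̄(1−p̄)) = 19.1875 − 3 × 4.0149 = 7.1428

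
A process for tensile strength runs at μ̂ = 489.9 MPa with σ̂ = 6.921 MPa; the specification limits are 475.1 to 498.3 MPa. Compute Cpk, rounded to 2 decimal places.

Cpu = (USL − μ̂) / (3σ̂) = (498.3 − 489.9) / (3 × 6.921) = 0.4046; Cpl = (μ̂ − LSL) / (3σ̂) = (489.9 − 475.1) / (3 × 6.921) = 0.7128; Cpk = min(Cpu, Cpl) = 0.4046

0.40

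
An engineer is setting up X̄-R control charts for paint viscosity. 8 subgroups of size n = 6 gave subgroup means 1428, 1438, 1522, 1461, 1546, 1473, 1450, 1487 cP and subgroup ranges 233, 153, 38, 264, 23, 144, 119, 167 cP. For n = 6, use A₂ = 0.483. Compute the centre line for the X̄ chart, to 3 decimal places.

1475.625

X̄̄ = (1428 + 1438 + 1522 + 1461 + 1546 + 1473 + 1450 + 1487) / 8 = 11805.0000 / 8 = 1475.6250
CL = X̄̄ = 1475.6250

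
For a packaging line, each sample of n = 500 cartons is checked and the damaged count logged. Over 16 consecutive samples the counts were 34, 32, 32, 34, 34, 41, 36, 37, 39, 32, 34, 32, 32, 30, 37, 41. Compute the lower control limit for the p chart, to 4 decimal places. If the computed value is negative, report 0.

p̄ = Σdᵢ / (k·n) = 557 / (16 × 500) = 0.06963
LCL = p̄ − 3·√(p̄(1−p̄)/n) = 0.06963 − 3 × 0.01138 = 0.03548

0.0355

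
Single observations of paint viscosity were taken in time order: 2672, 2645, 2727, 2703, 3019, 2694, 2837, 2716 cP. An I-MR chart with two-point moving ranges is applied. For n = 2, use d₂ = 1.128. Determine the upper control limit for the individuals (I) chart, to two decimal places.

X̄ = (2672 + 2645 + 2727 + 2703 + 3019 + 2694 + 2837 + 2716) / 8 = 2751.6250
Moving ranges: 27, 82, 24, 316, 325, 143, 121; M̄R̄ = 1038.0000 / 7 = 148.2857
UCL = X̄ + 3·M̄R̄/d₂ = 2751.6250 + 3 × 148.2857 / 1.128 = 3146.0019

3146.00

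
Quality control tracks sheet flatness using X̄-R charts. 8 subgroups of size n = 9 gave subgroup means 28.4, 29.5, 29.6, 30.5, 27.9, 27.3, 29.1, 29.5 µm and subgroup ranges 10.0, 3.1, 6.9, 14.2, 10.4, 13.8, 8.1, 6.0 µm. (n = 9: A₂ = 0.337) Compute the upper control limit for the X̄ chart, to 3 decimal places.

X̄̄ = (28.4 + 29.5 + 29.6 + 30.5 + 27.9 + 27.3 + 29.1 + 29.5) / 8 = 231.8000 / 8 = 28.9750
R̄ = (10.0 + 3.1 + 6.9 + 14.2 + 10.4 + 13.8 + 8.1 + 6.0) / 8 = 72.5000 / 8 = 9.0625
UCL = X̄̄ + A₂·R̄ = 28.9750 + 0.337 × 9.0625 = 32.0291

32.029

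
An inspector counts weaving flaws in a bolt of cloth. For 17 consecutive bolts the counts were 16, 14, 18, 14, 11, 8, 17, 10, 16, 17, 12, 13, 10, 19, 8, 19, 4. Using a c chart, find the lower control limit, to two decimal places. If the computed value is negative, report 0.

2.36

c̄ = (16 + 14 + 18 + 14 + 11 + 8 + 17 + 10 + 16 + 17 + 12 + 13 + 10 + 19 + 8 + 19 + 4) / 17 = 226 / 17 = 13.2941
LCL = c̄ − 3√c̄ = 13.2941 − 3 × 3.6461 = 2.3558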